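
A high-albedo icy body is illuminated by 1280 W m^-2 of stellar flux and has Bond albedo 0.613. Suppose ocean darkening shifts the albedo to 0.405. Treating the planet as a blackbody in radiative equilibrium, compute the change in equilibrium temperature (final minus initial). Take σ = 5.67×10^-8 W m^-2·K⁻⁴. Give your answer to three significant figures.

With α = 0.613, T₁ = 216.2 K.
After:  T₂ = [1280·0.595/(4σ)]^(1/4) = 240.7 K.
Change: 240.7 − 216.2 = 24.54 K.

24.5 K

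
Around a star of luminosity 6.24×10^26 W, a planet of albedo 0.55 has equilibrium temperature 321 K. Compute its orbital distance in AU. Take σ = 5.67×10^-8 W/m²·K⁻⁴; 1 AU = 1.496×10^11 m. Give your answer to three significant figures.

0.644 AU

Energy balance gives S = 4σT⁴/(1−α) = 5351 W/m².
S = L/(4πd²) → d = √(L/4πS) = √(6.24×10^26/(4π·5351)) = 9.633×10^10 m = 0.6439 AU.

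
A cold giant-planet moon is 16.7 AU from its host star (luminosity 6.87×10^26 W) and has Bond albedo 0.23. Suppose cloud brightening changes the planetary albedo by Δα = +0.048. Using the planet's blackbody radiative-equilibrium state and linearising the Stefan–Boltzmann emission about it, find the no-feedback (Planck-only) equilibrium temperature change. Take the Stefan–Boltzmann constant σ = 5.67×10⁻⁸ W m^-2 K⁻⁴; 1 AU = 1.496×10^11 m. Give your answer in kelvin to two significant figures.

-1.2 K

d = 16.7 × 1.496×10^11 m = 2.498×10^12 m.
Spreading L over a sphere of radius d: S = 6.87×10^26/(4π·2.50×10^12²) = 8.759 W m^-2.
Reference equilibrium: T_e = [S(1−α)/(4σ)]^(1/4) = 73.85 K.
The change in absorbed flux is Δ[S(1−α)/4] = −SΔα/4 = -0.1051 W m^-2.
Planck response: λ_P = 4σT_e³ = 4·5.67×10⁻⁸·(73.85)³ = 0.09133 W m^-2/K.
Hence the no-feedback warming is ΔF/(4σT_e³) = -1.15 K.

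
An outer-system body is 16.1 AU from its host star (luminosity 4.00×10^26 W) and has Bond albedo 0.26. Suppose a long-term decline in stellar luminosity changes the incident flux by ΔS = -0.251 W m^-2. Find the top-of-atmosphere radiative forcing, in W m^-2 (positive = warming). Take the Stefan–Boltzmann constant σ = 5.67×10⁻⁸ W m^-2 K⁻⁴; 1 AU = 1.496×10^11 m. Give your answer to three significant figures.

-0.0464 W m^-2

d = 16.1 × 1.496×10^11 m = 2.409×10^12 m.
Flux at the orbit: S = L/(4πd²) = 4.00×10^26/(4π·(2.41×10^12)²) = 5.487 W m^-2.
Only a fraction (1−α) is absorbed and it's spread over 4πR², so ΔF = (1−α)ΔS/4 = -0.04643 W m^-2.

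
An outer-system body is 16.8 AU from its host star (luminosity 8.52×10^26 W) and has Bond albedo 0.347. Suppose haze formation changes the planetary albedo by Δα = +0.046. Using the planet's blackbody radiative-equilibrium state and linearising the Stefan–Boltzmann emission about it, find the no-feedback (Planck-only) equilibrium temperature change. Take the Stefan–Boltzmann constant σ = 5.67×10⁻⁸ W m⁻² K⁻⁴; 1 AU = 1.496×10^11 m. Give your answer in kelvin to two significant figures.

d = 16.8 × 1.496×10^11 m = 2.513×10^12 m.
Spreading L over a sphere of radius d: S = 8.52×10^26/(4π·2.51×10^12²) = 10.73 W m⁻².
Reference equilibrium: T_e = [S(1−α)/(4σ)]^(1/4) = 74.56 K.
The change in absorbed flux is Δ[S(1−α)/4] = −SΔα/4 = -0.1234 W m⁻².
Planck response: λ_P = 4σT_e³ = 4·5.67×10⁻⁸·(74.56)³ = 0.09401 W m⁻²/K.
So ΔT₀ = -0.1234/0.09401 = -1.31 K.

-1.3 K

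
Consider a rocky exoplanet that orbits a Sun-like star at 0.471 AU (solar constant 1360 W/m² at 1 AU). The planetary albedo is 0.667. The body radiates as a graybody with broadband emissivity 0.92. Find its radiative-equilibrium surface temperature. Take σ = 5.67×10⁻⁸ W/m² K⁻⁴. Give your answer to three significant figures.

315 K

Irradiance scales as 1/d², so S = 1360 W/m² × (1/0.471)² = 6131 W/m².
Absorbed flux (global mean): S(1−α)/4 = 6131·0.333/4 = 510.4 W/m².
Radiative balance εσT⁴ = 510.4 gives T = [510.4/(0.92·σ)]^(1/4) = 314.5 K.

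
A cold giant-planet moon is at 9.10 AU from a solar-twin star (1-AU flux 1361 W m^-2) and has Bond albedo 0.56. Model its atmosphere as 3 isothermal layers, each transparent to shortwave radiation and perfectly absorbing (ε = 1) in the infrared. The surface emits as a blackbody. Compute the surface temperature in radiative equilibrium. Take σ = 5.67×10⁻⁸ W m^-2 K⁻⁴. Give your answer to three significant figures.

106 K

By the inverse-square law, S = 1361/9.10² = 16.44 W m^-2.
Top-of-atmosphere balance: σT_e⁴ = S(1−α)/4 = 1.808 W m^-2 → T_e = 75.14 K.
With N = 3 opaque layers, T_s = (N+1)^(1/4)·T_e = 4^(1/4)·75.14 = 106.3 K.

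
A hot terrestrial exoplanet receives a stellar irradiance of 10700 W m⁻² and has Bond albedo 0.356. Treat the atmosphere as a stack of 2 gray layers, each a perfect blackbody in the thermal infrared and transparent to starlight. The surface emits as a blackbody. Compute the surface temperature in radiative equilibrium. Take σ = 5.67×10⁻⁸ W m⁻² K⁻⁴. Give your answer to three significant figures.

549 K

Top-of-atmosphere balance: σT_e⁴ = S(1−α)/4 = 1723 W m⁻² → T_e = 417.5 K.
With N = 2 opaque layers, T_s = (N+1)^(1/4)·T_e = 3^(1/4)·417.5 = 549.5 K.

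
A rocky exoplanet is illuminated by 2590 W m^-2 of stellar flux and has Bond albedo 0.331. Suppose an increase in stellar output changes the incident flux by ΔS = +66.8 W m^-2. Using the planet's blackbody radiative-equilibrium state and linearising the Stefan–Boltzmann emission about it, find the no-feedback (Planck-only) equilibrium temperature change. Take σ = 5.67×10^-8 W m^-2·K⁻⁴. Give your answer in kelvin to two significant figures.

Unperturbed T_e = [2590·(1−0.331)/(4σ)]^¼ = 295.6 K.
TOA radiative forcing: ΔF = (1−α)ΔS/4 = 0.669·(+66.8)/4 = 11.17 W m^-2.
Planck response: λ_P = 4σT_e³ = 4·5.67×10⁻⁸·(295.6)³ = 5.861 W m^-2/K.
ΔT₀ = ΔF/λ_P = 11.17/5.861 = 1.91 K.

1.9 K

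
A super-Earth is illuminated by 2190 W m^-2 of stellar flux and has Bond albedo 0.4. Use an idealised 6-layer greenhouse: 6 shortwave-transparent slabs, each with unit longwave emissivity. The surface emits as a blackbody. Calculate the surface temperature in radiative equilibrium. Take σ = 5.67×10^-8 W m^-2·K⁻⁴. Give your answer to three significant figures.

449 K

OLR = S(1−α)/4 = 328.5 W m^-2; the top layer radiates at T_e = 275.9 K.
For an N-layer opaque stack, T_s⁴ = (N+1)T_e⁴, hence T_s = (7)^(1/4)×275.9 K = 448.8 K.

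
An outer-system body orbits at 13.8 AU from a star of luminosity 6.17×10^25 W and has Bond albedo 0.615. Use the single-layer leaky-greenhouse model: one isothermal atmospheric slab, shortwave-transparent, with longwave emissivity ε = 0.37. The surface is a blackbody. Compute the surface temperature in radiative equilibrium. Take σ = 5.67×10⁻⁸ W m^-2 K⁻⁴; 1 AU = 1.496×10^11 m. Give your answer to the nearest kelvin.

39 K

Orbital distance: d = 13.8 AU = 2.064×10^12 m.
Flux at the orbit: S = L/(4πd²) = 6.17×10^25/(4π·(2.06×10^12)²) = 1.152 W m^-2.
Effective emission temperature (TOA balance): σT_e⁴ = S(1−α)/4 = 0.1109 W m^-2 → T_e = 37.40 K.
The surface balance (absorbed SW + ε·downward IR = σT_s⁴) with T_a⁴ = T_s⁴/2 reduces to T_s = T_e·[2/(2−ε)]^¼ = 39.36 K.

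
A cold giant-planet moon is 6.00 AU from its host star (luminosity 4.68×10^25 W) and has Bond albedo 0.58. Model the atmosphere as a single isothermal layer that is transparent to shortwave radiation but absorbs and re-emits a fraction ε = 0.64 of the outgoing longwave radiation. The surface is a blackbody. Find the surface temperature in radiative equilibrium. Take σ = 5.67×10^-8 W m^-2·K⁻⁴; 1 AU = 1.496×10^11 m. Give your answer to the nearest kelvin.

60 kelvin

Orbital distance: d = 6.00 AU = 8.976×10^11 m.
Flux at the orbit: S = L/(4πd²) = 4.68×10^25/(4π·(8.98×10^11)²) = 4.622 W m^-2.
Effective emission temperature (TOA balance): σT_e⁴ = S(1−α)/4 = 0.4854 W m^-2 → T_e = 54.09 K.
For a single slab of emissivity ε, T_s⁴ = 2T_e⁴/(2−ε); thus T_s = 54.09·(1.471)^(1/4) = 59.57 K.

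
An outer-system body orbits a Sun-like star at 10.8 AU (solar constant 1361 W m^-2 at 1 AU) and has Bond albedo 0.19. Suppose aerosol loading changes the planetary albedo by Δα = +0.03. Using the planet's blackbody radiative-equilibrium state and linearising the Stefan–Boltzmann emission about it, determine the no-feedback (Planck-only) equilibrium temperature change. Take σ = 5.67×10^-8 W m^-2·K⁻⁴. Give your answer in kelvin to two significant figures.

By the inverse-square law, S = 1361/10.8² = 11.67 W m^-2.
Unperturbed T_e = [11.67·(1−0.19)/(4σ)]^¼ = 80.35 K.
ΔF = −(S/4)Δα = −(11.67/4)×(+0.03) = -0.08751 W m^-2.
The Planck feedback parameter is 4σT_e³ = 0.1176 W m^-2/K.
Hence the no-feedback warming is ΔF/(4σT_e³) = -0.744 K.

-0.74 K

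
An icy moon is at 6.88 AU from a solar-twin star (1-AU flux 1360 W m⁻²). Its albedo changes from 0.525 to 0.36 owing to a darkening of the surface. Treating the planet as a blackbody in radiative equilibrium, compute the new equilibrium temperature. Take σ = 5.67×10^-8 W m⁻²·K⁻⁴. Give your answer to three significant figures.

Flux at the orbit: S = 1360/(6.88)² = 28.73 W m⁻².
With the new albedo, S(1−α₂)/4 = 4.597 W m⁻², so T₂ = 94.89 K.

94.9 kelvin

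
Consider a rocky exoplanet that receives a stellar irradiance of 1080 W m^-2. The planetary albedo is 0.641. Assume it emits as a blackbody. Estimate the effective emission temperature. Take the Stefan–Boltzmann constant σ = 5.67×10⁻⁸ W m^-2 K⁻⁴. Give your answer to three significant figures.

Averaging over the sphere, the absorbed flux is S(1−α)/4 = 96.93 W m^-2.
In equilibrium σT⁴ equals this, so T = 203.3 K.

203 kelvin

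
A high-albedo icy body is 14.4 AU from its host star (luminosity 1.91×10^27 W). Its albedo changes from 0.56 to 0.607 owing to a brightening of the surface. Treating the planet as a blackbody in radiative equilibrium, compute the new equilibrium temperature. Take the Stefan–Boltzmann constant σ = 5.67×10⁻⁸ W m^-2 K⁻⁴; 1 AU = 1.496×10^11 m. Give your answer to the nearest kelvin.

87 K

Orbital distance: d = 14.4 AU = 2.154×10^12 m.
Flux at the orbit: S = L/(4πd²) = 1.91×10^27/(4π·(2.15×10^12)²) = 32.75 W m^-2.
T₂ = [S(1−α₂)/(4σ)]^(1/4) = [32.75·0.393/(4σ)]^(1/4) = 86.80 K.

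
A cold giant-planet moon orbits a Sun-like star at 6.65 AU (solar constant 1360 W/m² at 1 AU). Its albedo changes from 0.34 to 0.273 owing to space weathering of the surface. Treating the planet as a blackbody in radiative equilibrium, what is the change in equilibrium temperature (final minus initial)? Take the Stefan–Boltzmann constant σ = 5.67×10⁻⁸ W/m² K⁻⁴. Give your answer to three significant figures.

Irradiance scales as 1/d², so S = 1360 W/m² × (1/6.65)² = 30.75 W/m².
Initial: T₁ = [S(1−0.34)/(4σ)]^(1/4) = 97.26 K.
With α = 0.273, T₂ = 99.64 K.
ΔT = T₂ − T₁ = 2.380 K.

2.38 K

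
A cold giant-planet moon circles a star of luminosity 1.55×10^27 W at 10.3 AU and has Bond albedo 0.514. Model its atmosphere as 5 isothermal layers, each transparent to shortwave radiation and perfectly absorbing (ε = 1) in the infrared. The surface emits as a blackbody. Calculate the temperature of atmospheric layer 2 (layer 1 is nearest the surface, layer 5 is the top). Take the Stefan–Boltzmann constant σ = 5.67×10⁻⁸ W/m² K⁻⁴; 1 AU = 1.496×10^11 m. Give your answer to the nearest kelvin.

Orbital distance: d = 10.3 AU = 1.541×10^12 m.
Spreading L over a sphere of radius d: S = 1.55×10^27/(4π·1.54×10^12²) = 51.95 W/m².
The effective emission temperature is T_e = [S(1−α)/(4σ)]^¼ = 102.7 K.
In the N-layer model, layer k (counted from the surface) has T_k = (N+1−k)^(1/4)·T_e.
T_2 = (4)^(1/4)·102.7 = 145.3 K.

145 K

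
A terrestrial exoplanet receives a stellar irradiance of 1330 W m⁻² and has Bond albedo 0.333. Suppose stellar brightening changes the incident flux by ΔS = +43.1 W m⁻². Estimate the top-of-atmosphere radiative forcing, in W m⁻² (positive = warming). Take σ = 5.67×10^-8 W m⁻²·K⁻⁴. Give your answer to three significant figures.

7.19 W m⁻²

TOA radiative forcing: ΔF = (1−α)ΔS/4 = 0.667·(+43.1)/4 = 7.187 W m⁻².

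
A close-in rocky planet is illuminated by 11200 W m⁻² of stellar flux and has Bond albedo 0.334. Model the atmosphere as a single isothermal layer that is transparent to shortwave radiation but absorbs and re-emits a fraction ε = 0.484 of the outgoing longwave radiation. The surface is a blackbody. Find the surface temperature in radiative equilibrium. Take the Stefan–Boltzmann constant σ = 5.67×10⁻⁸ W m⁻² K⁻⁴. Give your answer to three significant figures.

456 K

The planet radiates to space at T_e = [S(1−α)/(4σ)]^(1/4) = 425.9 K.
Surface balance with a leaky layer gives σT_s⁴ = σT_e⁴·2/(2−ε), so T_s = T_e·[2/(2−0.484)]^(1/4) = 456.4 K.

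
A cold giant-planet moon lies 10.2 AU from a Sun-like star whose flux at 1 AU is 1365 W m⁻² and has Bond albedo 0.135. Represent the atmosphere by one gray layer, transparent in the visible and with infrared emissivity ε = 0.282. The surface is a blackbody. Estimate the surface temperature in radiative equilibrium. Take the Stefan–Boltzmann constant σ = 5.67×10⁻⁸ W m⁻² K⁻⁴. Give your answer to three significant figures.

87.4 kelvin

Flux at the orbit: S = 1365/(10.2)² = 13.12 W m⁻².
Effective emission temperature (TOA balance): σT_e⁴ = S(1−α)/4 = 2.837 W m⁻² → T_e = 84.11 K.
For a single slab of emissivity ε, T_s⁴ = 2T_e⁴/(2−ε); thus T_s = 84.11·(1.164)^(1/4) = 87.36 K.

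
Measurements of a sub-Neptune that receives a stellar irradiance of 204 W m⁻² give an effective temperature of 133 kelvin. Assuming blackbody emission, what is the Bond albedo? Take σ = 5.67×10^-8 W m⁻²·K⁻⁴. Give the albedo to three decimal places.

Energy balance: S(1−α)/4 = σT⁴, so 1−α = 4σT⁴/S.
4σT⁴ = 4·5.67×10⁻⁸·(133)⁴ = 70.97 W m⁻².
Hence α = 1 − 70.97/204.0 = 0.6521.

0.652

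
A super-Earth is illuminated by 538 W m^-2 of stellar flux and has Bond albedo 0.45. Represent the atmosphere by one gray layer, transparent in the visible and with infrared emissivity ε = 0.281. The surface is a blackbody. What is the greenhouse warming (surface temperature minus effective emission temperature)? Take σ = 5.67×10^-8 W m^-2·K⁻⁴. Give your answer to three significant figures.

7.33 kelvin

At the top of the atmosphere, σT_e⁴ = S(1−α)/4 = 73.98 W m^-2, giving T_e = 190.1 K.
For a single slab of emissivity ε, T_s⁴ = 2T_e⁴/(2−ε); thus T_s = 190.1·(1.163)^(1/4) = 197.4 K.
T_s − T_e = 197.4 − 190.1 = 7.332 K.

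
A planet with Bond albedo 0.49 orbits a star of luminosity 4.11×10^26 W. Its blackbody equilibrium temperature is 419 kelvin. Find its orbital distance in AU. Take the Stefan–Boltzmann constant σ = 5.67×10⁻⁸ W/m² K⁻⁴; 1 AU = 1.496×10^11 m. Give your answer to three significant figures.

0.327 AU

Required flux: S = 4σT⁴/(1−α) = 13710 W/m².
From L = 4πd²S, d = √(4.11×10^26/(4π·13710)) = 4.885×10^10 m = 0.3265 AU.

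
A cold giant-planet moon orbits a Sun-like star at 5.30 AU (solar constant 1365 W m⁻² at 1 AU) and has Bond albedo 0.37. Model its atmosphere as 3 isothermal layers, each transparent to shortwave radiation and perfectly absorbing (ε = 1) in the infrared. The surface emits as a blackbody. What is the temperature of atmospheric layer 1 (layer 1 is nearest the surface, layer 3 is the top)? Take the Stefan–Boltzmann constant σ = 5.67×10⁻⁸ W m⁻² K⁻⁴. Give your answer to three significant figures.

142 K

Irradiance scales as 1/d², so S = 1365 W m⁻² × (1/5.30)² = 48.59 W m⁻².
OLR = S(1−α)/4 = 7.654 W m⁻²; the top layer radiates at T_e = 107.8 K.
Each opaque layer satisfies 2T_j⁴ = T_{j−1}⁴ + T_{j+1}⁴, giving T_k⁴ = (N+1−k)T_e⁴.
With k = 1: T_1 = (3+1−1)^¼·107.8 K = 141.9 K.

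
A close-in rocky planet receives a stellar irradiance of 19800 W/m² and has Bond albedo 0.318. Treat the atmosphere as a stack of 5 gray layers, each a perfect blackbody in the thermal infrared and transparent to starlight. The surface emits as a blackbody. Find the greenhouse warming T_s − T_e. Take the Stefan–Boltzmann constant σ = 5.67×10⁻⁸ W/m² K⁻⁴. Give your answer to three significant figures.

The effective emission temperature is T_e = [S(1−α)/(4σ)]^¼ = 494.0 K.
T_s = (N+1)^(1/4)·T_e = 773.1 K.
Warming: T_s − T_e = 279.1 K.

279 kelvin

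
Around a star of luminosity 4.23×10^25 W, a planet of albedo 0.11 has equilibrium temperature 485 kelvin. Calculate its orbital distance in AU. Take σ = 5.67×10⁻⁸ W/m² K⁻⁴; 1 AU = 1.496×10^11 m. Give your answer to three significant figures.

0.103 AU

Required flux: S = 4σT⁴/(1−α) = 14100 W/m².
From L = 4πd²S, d = √(4.23×10^25/(4π·14100)) = 1.545×10^10 m = 0.1033 AU.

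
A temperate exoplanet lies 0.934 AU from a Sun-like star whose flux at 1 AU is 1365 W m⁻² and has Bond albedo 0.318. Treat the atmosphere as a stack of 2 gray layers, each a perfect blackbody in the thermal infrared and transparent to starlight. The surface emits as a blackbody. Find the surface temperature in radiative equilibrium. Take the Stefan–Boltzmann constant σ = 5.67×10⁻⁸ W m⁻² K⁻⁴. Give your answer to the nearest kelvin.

345 kelvin

Flux at the orbit: S = 1365/(0.934)² = 1565 W m⁻².
The effective emission temperature is T_e = [S(1−α)/(4σ)]^¼ = 261.9 K.
For an N-layer opaque stack, T_s⁴ = (N+1)T_e⁴, hence T_s = (3)^(1/4)×261.9 K = 344.7 K.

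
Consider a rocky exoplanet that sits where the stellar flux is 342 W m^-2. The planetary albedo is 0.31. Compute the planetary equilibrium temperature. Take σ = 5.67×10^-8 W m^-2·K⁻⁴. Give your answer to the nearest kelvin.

The planet absorbs (1−α)S over its disc πR² and re-emits over 4πR², so the mean absorbed flux is (1−0.31)·342.0/4 = 58.99 W m^-2.
Balancing against σT⁴: T = (58.99/5.67×10⁻⁸)^(1/4) = 179.6 K.

180 kelvin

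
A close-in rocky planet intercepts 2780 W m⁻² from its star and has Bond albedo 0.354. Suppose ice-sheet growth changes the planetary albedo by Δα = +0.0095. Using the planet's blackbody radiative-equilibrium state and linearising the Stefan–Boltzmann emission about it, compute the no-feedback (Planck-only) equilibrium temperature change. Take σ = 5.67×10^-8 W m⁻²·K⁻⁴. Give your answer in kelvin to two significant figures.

Reference equilibrium: T_e = [S(1−α)/(4σ)]^(1/4) = 298.3 K.
ΔF = −(S/4)Δα = −(2780/4)×(+0.0095) = -6.603 W m⁻².
The Planck feedback parameter is 4σT_e³ = 6.020 W m⁻²/K.
So ΔT₀ = -6.603/6.020 = -1.10 K.

-1.1 K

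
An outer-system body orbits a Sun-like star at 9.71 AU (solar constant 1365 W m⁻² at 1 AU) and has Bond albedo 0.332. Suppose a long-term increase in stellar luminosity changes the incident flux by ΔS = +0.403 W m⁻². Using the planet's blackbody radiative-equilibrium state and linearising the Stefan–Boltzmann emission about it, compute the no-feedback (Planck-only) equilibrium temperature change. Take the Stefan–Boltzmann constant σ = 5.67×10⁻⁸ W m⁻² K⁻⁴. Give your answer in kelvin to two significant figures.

0.56 K

Flux at the orbit: S = 1365/(9.71)² = 14.48 W m⁻².
Unperturbed T_e = [14.48·(1−0.332)/(4σ)]^¼ = 80.81 K.
ΔF = Δ[S(1−α)]/4 = (1−0.332)·+0.403/4 = 0.06730 W m⁻².
Linearising σT⁴ gives d(σT⁴)/dT = 4σT_e³ = 0.1197 W m⁻² per K.
So ΔT₀ = 0.06730/0.1197 = 0.562 K.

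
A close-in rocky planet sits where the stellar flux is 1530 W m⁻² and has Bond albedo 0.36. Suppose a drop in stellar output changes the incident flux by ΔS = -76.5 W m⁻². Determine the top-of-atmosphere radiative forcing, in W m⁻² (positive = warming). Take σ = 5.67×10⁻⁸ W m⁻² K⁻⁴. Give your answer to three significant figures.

Only a fraction (1−α) is absorbed and it's spread over 4πR², so ΔF = (1−α)ΔS/4 = -12.24 W m⁻².

-12.2 W m⁻²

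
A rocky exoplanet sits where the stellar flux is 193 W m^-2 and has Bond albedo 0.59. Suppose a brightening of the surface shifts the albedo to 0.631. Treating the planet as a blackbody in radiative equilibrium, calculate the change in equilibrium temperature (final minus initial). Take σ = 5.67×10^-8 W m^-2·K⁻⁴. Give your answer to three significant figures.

-3.55 K

Before: T₁ = [193.0·0.41/(4σ)]^(1/4) = 136.7 K.
After:  T₂ = [193.0·0.369/(4σ)]^(1/4) = 133.1 K.
Change: 133.1 − 136.7 = -3.553 K.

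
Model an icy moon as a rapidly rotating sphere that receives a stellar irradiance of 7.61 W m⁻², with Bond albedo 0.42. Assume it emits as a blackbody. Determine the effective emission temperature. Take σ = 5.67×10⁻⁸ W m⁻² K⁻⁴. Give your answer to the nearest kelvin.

66 kelvin

Averaging over the sphere, the absorbed flux is S(1−α)/4 = 1.103 W m⁻².
In equilibrium σT⁴ equals this, so T = 66.42 K.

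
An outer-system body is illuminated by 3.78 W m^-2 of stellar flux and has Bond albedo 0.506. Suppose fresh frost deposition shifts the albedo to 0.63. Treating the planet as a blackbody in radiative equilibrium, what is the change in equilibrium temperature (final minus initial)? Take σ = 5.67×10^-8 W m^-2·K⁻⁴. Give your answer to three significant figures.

Initial: T₁ = [S(1−0.506)/(4σ)]^(1/4) = 53.57 K.
After:  T₂ = [3.780·0.37/(4σ)]^(1/4) = 49.83 K.
ΔT = T₂ − T₁ = -3.734 K.

-3.73 K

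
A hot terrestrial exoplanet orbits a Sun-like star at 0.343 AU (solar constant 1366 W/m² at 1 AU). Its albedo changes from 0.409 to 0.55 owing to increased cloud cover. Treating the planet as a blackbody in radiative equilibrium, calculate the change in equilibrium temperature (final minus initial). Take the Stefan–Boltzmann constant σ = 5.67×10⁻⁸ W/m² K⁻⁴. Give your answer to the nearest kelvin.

By the inverse-square law, S = 1366/0.343² = 11610 W/m².
With α = 0.409, T₁ = 417.1 K.
After:  T₂ = [11610·0.45/(4σ)]^(1/4) = 389.6 K.
ΔT = T₂ − T₁ = -27.47 K.

-27 kelvin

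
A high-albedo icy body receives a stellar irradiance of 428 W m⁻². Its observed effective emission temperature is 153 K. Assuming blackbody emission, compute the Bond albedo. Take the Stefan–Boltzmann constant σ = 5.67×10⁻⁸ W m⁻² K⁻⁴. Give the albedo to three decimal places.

0.710

Rearranging the radiative balance, α = 1 − 4σT⁴/S.
σT⁴ = 31.07 W m⁻², so 4σT⁴ = 124.3 W m⁻².
1−α = 124.3/428.0 = 0.2904, so α = 0.7096.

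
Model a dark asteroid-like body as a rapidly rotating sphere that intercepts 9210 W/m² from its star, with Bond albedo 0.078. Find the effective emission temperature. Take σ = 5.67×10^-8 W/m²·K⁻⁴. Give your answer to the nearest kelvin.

The planet absorbs (1−α)S over its disc πR² and re-emits over 4πR², so the mean absorbed flux is (1−0.078)·9210/4 = 2123 W/m².
Set σT⁴ = 2123 → T = (2123/σ)^(1/4) = 439.9 K.

440 K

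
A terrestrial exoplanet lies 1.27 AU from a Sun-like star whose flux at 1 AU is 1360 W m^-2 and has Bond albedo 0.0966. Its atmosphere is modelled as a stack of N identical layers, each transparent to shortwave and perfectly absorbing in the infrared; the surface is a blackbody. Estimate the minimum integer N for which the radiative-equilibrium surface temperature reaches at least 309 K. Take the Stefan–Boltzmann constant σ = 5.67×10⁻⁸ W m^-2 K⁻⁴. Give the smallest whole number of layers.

2

By the inverse-square law, S = 1360/1.27² = 843.2 W m^-2.
OLR = S(1−α)/4 = 190.4 W m^-2; the top layer radiates at T_e = 240.7 K.
Since T_s⁴ = (N+1)T_e⁴, we need N ≥ (T_s/T_e)⁴ − 1 = 1.714.
Rounding up, N = 2.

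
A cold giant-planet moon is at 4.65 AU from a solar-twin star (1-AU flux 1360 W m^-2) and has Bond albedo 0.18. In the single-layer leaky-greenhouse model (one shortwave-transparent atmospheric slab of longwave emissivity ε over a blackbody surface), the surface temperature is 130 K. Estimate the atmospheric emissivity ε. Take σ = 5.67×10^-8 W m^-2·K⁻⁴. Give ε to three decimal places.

Flux at the orbit: S = 1360/(4.65)² = 62.90 W m^-2.
TOA balance gives T_e = 122.8 K.
Since (2−ε)/2 = (T_e/T_s)⁴ = 0.7962, ε = 0.4076.

0.408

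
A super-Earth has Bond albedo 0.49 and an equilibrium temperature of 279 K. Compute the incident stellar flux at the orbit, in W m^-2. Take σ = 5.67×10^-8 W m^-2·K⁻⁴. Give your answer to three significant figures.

2690 W m^-2

From S(1−α)/4 = σT⁴: S = 4σT⁴/(1−α).
The emitted flux is σT⁴ = 343.6 W m^-2.
S = 4·343.6/0.51 = 2695 W m^-2.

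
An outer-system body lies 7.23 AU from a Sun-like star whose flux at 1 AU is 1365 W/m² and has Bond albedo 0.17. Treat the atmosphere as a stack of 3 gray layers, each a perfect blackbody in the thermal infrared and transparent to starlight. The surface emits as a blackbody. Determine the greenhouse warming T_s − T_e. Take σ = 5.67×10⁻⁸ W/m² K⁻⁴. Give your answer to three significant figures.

Irradiance scales as 1/d², so S = 1365 W/m² × (1/7.23)² = 26.11 W/m².
The effective emission temperature is T_e = [S(1−α)/(4σ)]^¼ = 98.87 K.
Surface: T_s = (4)^¼·T_e = 139.8 K.
Warming: T_s − T_e = 40.95 K.

41.0 K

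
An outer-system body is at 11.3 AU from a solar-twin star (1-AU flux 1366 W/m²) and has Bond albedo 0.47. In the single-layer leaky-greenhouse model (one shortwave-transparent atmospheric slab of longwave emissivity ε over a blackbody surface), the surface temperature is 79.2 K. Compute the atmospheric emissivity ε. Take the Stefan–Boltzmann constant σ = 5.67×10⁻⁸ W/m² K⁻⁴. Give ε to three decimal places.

Irradiance scales as 1/d², so S = 1366 W/m² × (1/11.3)² = 10.70 W/m².
First, T_e = [10.70·(1−0.47)/(4σ)]^(1/4) = 70.71 K.
Inverting T_s⁴ = 2T_e⁴/(2−ε): (T_e/T_s)⁴ = 0.6354, so ε = 2(1 − 0.6354) = 0.7293.

0.729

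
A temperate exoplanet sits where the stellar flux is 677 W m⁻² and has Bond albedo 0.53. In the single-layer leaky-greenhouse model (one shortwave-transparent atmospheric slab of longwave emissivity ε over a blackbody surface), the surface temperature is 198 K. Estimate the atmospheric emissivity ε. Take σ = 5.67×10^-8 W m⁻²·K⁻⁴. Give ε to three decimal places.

First, T_e = [677.0·(1−0.53)/(4σ)]^(1/4) = 193.5 K.
Inverting T_s⁴ = 2T_e⁴/(2−ε): (T_e/T_s)⁴ = 0.9128, so ε = 2(1 − 0.9128) = 0.1744.

0.174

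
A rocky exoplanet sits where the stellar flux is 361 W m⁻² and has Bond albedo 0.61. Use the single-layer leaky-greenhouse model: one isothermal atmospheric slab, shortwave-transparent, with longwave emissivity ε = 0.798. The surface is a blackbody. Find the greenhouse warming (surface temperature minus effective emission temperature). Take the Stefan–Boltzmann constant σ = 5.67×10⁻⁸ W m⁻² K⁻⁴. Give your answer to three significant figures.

21.4 K

At the top of the atmosphere, σT_e⁴ = S(1−α)/4 = 35.20 W m⁻², giving T_e = 157.8 K.
The surface balance (absorbed SW + ε·downward IR = σT_s⁴) with T_a⁴ = T_s⁴/2 reduces to T_s = T_e·[2/(2−ε)]^¼ = 179.3 K.
Greenhouse warming: T_s − T_e = 21.43 K.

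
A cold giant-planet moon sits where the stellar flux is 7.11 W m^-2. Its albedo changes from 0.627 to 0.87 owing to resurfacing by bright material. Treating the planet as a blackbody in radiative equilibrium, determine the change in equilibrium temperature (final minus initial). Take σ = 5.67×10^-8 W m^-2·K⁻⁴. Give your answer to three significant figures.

-13.5 K

With α = 0.627, T₁ = 58.48 K.
After:  T₂ = [7.110·0.13/(4σ)]^(1/4) = 44.93 K.
ΔT = T₂ − T₁ = -13.55 K.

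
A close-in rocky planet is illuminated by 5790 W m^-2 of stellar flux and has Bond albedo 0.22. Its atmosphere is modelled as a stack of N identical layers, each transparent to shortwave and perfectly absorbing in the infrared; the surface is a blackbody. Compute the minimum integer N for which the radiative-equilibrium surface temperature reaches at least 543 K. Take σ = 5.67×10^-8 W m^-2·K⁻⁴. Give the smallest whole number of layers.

OLR = S(1−α)/4 = 1129 W m^-2; the top layer radiates at T_e = 375.6 K.
T_s = (N+1)^(1/4)·T_e ≥ 543 K requires N+1 ≥ (T_s/T_e)⁴ = (543/375.6)⁴ = 4.366.
So N ≥ 3.366; the smallest integer is N = 4.

4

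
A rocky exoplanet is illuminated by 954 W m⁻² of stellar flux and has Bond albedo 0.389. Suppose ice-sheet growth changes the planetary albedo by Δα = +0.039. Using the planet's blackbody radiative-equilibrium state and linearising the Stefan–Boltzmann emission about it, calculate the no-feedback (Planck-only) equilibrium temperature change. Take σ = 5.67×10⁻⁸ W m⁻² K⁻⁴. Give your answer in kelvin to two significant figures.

Reference equilibrium: T_e = [S(1−α)/(4σ)]^(1/4) = 225.2 K.
The change in absorbed flux is Δ[S(1−α)/4] = −SΔα/4 = -9.302 W m⁻².
Linearising σT⁴ gives d(σT⁴)/dT = 4σT_e³ = 2.589 W m⁻² per K.
ΔT₀ = ΔF/λ_P = -9.302/2.589 = -3.59 K.

-3.6 kelvin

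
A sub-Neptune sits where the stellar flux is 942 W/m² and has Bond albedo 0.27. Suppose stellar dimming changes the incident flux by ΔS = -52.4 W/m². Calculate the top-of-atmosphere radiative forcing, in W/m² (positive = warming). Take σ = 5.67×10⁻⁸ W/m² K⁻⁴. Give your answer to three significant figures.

-9.56 W/m²

TOA radiative forcing: ΔF = (1−α)ΔS/4 = 0.73·(-52.4)/4 = -9.563 W/m².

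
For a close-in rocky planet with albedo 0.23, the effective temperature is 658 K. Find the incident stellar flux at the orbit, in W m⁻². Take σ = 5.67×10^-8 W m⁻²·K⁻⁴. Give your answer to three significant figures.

Invert the energy balance for S: S = 4σT⁴/(1−α).
σT⁴ = 5.67×10⁻⁸·(658)⁴ = 10630 W m⁻².
S = 4·10630/0.77 = 55210 W m⁻².

55200 W m⁻²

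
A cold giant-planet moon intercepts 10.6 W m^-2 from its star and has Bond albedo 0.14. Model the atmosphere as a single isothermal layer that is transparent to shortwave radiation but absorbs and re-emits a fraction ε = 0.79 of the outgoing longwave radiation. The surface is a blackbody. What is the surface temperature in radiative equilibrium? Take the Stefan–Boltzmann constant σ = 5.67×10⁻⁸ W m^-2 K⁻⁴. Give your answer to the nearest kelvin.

90 kelvin

Effective emission temperature (TOA balance): σT_e⁴ = S(1−α)/4 = 2.279 W m^-2 → T_e = 79.62 K.
The surface balance (absorbed SW + ε·downward IR = σT_s⁴) with T_a⁴ = T_s⁴/2 reduces to T_s = T_e·[2/(2−ε)]^¼ = 90.28 K.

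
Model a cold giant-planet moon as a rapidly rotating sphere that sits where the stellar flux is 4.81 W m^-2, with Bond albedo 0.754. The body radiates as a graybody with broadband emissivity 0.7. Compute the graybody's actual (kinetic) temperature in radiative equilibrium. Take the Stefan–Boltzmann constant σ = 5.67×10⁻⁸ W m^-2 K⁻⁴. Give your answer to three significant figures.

Averaging over the sphere, the absorbed flux is S(1−α)/4 = 0.2958 W m^-2.
Equating to εσT⁴ with ε = 0.7: T = (0.2958/0.7σ)^(1/4) = 52.25 K.

52.2 kelvin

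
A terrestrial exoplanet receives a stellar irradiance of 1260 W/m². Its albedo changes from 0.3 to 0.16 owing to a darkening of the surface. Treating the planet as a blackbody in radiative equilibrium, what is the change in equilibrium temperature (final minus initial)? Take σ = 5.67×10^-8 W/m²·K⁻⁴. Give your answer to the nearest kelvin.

Before: T₁ = [1260·0.7/(4σ)]^(1/4) = 249.7 K.
With α = 0.16, T₂ = 261.4 K.
ΔT = T₂ − T₁ = 11.65 K.

12 kelvin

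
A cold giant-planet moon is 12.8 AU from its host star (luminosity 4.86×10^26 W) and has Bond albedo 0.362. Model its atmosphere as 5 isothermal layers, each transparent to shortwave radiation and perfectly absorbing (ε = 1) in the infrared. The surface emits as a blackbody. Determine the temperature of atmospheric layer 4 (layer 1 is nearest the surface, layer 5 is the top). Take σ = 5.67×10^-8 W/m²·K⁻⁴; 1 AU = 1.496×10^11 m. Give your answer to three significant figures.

d = 12.8 × 1.496×10^11 m = 1.915×10^12 m.
Spreading L over a sphere of radius d: S = 4.86×10^26/(4π·1.91×10^12²) = 10.55 W/m².
OLR = S(1−α)/4 = 1.682 W/m²; the top layer radiates at T_e = 73.80 K.
Each opaque layer satisfies 2T_j⁴ = T_{j−1}⁴ + T_{j+1}⁴, giving T_k⁴ = (N+1−k)T_e⁴.
T_4 = (2)^(1/4)·73.80 = 87.77 K.

87.8 K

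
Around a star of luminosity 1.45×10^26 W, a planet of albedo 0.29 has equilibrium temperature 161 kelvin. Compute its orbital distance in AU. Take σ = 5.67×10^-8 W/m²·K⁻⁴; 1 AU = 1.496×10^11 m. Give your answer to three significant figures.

1.55 AU

Required flux: S = 4σT⁴/(1−α) = 214.6 W/m².
Then d = [L/(4πS)]^(1/2) = 2.319×10^11 m, i.e. 1.550 AU.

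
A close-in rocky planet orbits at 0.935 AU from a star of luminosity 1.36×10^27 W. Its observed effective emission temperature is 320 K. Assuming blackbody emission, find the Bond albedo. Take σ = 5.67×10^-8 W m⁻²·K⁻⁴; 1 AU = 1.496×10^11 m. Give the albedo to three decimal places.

d = 0.935 × 1.496×10^11 m = 1.399×10^11 m.
S = L/(4πd²) = 5531 W m⁻².
Energy balance: S(1−α)/4 = σT⁴, so 1−α = 4σT⁴/S.
σT⁴ = 594.5 W m⁻², so 4σT⁴ = 2378 W m⁻².
Hence α = 1 − 2378/5531 = 0.5701.

0.570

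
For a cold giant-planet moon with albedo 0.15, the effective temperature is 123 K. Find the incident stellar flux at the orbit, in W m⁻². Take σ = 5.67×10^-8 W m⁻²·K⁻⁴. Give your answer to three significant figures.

Invert the energy balance for S: S = 4σT⁴/(1−α).
The emitted flux is σT⁴ = 12.98 W m⁻².
So S = 4×12.98/(1−0.15) = 61.07 W m⁻².

61.1 W m⁻²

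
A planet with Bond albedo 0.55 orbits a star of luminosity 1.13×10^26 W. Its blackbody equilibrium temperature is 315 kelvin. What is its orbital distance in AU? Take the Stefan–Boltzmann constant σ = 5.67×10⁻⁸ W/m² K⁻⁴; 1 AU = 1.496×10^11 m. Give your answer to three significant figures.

The flux needed for this T is 4σT⁴/(1−0.55) = 4962 W/m².
Then d = [L/(4πS)]^(1/2) = 4.257×10^10 m, i.e. 0.2846 AU.

0.285 AU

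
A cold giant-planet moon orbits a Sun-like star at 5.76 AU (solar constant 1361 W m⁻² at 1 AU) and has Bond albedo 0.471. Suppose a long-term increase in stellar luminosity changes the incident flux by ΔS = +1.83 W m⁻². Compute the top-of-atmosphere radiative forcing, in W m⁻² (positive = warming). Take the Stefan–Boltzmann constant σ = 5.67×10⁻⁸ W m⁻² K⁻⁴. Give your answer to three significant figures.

Irradiance scales as 1/d², so S = 1361 W m⁻² × (1/5.76)² = 41.02 W m⁻².
Only a fraction (1−α) is absorbed and it's spread over 4πR², so ΔF = (1−α)ΔS/4 = 0.2420 W m⁻².

0.242 W m⁻²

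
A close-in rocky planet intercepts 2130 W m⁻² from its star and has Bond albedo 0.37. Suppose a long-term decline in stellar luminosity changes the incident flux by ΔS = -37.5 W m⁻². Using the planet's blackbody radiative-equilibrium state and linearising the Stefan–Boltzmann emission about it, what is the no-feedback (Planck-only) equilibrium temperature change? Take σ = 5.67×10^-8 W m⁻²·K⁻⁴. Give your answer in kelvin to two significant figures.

Unperturbed T_e = [2130·(1−0.37)/(4σ)]^¼ = 277.3 K.
ΔF = Δ[S(1−α)]/4 = (1−0.37)·-37.5/4 = -5.906 W m⁻².
Linearising σT⁴ gives d(σT⁴)/dT = 4σT_e³ = 4.838 W m⁻² per K.
So ΔT₀ = -5.906/4.838 = -1.22 K.

-1.2 kelvin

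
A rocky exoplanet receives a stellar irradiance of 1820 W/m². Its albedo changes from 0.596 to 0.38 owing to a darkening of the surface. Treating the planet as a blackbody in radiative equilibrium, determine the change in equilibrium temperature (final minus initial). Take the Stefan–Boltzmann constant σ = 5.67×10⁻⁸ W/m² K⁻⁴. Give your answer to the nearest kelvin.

Initial: T₁ = [S(1−0.596)/(4σ)]^(1/4) = 238.6 K.
With α = 0.38, T₂ = 265.6 K.
Change: 265.6 − 238.6 = 26.97 K.

27 kelvin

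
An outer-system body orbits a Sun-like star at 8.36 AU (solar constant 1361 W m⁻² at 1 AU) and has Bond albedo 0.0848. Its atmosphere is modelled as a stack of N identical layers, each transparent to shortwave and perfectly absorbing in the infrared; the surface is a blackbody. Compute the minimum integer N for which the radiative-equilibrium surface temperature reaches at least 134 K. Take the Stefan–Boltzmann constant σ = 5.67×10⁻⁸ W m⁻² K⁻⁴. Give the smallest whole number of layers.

Irradiance scales as 1/d², so S = 1361 W m⁻² × (1/8.36)² = 19.47 W m⁻².
The effective emission temperature is T_e = [S(1−α)/(4σ)]^¼ = 94.15 K.
T_s = (N+1)^(1/4)·T_e ≥ 134 K requires N+1 ≥ (T_s/T_e)⁴ = (134/94.15)⁴ = 4.103.
So N ≥ 3.103; the smallest integer is N = 4.

4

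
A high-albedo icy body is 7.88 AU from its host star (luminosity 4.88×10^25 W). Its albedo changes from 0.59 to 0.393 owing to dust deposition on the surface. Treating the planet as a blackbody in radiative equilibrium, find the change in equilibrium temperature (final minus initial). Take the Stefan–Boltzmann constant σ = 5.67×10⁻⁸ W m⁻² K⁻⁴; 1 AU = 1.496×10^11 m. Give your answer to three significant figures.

d = 7.88 × 1.496×10^11 m = 1.179×10^12 m.
Flux at the orbit: S = L/(4πd²) = 4.88×10^25/(4π·(1.18×10^12)²) = 2.794 W m⁻².
With α = 0.59, T₁ = 47.41 K.
With α = 0.393, T₂ = 52.29 K.
ΔT = T₂ − T₁ = 4.886 K.

4.89 K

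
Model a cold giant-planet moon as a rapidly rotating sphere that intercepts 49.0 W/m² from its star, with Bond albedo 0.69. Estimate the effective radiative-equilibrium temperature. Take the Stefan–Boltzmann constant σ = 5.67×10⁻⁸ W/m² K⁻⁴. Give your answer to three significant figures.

90.5 kelvin

Absorbed flux (global mean): S(1−α)/4 = 49.00·0.31/4 = 3.798 W/m².
Balancing against σT⁴: T = (3.798/5.67×10⁻⁸)^(1/4) = 90.46 K.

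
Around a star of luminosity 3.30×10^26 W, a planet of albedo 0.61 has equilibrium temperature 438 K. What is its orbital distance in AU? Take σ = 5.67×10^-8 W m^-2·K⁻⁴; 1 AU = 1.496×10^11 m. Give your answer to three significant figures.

0.234 AU

Energy balance gives S = 4σT⁴/(1−α) = 21400 W m^-2.
Then d = [L/(4πS)]^(1/2) = 3.503×10^10 m, i.e. 0.2341 AU.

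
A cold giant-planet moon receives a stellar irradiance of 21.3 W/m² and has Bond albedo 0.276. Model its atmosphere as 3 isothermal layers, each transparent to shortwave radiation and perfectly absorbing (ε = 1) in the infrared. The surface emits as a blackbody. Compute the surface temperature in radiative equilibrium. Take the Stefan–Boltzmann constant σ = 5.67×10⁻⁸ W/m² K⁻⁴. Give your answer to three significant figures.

128 K

The effective emission temperature is T_e = [S(1−α)/(4σ)]^¼ = 90.81 K.
For an N-layer opaque stack, T_s⁴ = (N+1)T_e⁴, hence T_s = (4)^(1/4)×90.81 K = 128.4 K.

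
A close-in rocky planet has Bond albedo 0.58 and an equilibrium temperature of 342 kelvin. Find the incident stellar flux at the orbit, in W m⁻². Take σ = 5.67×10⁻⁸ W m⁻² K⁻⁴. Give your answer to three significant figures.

Invert the energy balance for S: S = 4σT⁴/(1−α).
σT⁴ = 5.67×10⁻⁸·(342)⁴ = 775.7 W m⁻².
So S = 4×775.7/(1−0.58) = 7388 W m⁻².

7390 W m⁻²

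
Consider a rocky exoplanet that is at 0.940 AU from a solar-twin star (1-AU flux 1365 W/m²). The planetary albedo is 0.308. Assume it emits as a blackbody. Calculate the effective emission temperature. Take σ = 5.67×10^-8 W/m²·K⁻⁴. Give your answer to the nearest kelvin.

Irradiance scales as 1/d², so S = 1365 W/m² × (1/0.940)² = 1545 W/m².
Averaging over the sphere, the absorbed flux is S(1−α)/4 = 267.3 W/m².
Balancing against σT⁴: T = (267.3/5.67×10⁻⁸)^(1/4) = 262.0 K.

262 K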